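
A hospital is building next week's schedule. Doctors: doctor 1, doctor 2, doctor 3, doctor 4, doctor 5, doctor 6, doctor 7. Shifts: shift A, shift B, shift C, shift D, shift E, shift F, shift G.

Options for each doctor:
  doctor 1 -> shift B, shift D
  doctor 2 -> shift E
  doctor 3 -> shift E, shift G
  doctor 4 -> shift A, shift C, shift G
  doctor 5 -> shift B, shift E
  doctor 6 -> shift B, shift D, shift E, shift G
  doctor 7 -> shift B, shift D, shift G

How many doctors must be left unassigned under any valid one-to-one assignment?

2

One maximum matching: doctor 1–shift D, doctor 2–shift E, doctor 3–shift G, doctor 4–shift A, doctor 5–shift B.
The set {doctor 1, doctor 2, doctor 3, doctor 5, doctor 6, doctor 7} has only 4 neighbours ({shift B, shift D, shift E, shift G}), so by Hall's theorem at most 5 of the 7 doctors can be matched.
That matches 5 of the 7, leaving 2 unmatched; no matching can do better.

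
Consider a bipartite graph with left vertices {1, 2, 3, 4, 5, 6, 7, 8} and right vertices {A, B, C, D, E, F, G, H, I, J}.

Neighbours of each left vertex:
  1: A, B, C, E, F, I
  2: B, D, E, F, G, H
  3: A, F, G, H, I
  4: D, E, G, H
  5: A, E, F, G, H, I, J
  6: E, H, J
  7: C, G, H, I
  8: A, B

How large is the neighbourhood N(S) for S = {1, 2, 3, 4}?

The union of neighbours of {1, 2, 3, 4} is {A, B, C, D, E, F, G, H, I}, which has 9 elements.
Since |N(S)| = 9 ≥ |S| = 4, Hall's condition holds for this subset.

9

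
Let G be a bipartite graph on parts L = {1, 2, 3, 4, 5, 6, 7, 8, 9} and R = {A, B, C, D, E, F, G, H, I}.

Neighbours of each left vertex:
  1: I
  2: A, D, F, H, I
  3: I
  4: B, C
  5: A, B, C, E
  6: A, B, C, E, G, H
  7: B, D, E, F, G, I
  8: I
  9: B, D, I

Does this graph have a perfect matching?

The set {1, 3, 8} has only 1 neighbour ({I}), so by Hall's theorem at most 7 of the 9 left vertices can be matched.
Hence no matching covers every left vertex.

No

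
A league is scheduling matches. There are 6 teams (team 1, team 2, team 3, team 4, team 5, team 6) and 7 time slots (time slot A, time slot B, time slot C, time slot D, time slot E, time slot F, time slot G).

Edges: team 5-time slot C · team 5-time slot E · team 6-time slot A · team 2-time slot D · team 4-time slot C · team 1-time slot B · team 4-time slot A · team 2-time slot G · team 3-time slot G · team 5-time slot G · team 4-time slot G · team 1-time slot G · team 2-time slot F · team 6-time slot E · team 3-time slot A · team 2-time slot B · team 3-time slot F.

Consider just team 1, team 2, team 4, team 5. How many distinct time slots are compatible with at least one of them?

The union of neighbours of {team 1, team 2, team 4, team 5} is {time slot A, time slot B, time slot C, time slot D, time slot E, time slot F, time slot G}, which has 7 elements.
Since |N(S)| = 7 ≥ |S| = 4, Hall's condition holds for this subset.

7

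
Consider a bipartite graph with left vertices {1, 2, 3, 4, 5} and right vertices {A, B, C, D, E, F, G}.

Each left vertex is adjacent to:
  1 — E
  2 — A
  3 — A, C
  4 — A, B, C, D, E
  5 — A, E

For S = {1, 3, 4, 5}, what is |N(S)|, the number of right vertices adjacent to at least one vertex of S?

5

The union of neighbours of {1, 3, 4, 5} is {A, B, C, D, E}, which has 5 elements.
Since |N(S)| = 5 ≥ |S| = 4, Hall's condition holds for this subset.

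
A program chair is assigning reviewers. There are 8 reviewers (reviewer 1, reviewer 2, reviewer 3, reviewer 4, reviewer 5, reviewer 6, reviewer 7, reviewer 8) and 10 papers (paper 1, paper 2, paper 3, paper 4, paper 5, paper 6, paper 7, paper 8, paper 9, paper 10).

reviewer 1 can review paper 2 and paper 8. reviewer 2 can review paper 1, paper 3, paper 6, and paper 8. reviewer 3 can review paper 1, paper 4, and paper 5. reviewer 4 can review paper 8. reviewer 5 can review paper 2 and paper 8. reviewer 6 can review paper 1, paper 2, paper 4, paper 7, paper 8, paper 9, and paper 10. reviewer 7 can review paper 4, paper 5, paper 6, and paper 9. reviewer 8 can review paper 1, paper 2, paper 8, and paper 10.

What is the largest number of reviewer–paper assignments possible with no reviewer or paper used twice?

7

One maximum matching: reviewer 1–paper 2, reviewer 2–paper 6, reviewer 3–paper 5, reviewer 4–paper 8, reviewer 6–paper 9, reviewer 7–paper 4, reviewer 8–paper 1.
The set {reviewer 1, reviewer 4, reviewer 5} has only 2 neighbours ({paper 2, paper 8}), so by Hall's theorem at most 7 of the 8 reviewers can be matched.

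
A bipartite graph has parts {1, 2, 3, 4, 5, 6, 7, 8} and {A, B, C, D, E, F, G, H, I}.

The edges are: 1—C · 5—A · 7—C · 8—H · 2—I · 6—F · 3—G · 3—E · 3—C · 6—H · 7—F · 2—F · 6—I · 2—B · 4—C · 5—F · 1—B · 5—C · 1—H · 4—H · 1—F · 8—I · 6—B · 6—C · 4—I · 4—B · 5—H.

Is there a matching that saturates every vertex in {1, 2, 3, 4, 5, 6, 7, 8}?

The set {1, 2, 4, 6, 7, 8} has only 5 neighbours ({B, C, F, H, I}), so by Hall's theorem at most 7 of the 8 left vertices can be matched.
Hence no matching covers every left vertex.

No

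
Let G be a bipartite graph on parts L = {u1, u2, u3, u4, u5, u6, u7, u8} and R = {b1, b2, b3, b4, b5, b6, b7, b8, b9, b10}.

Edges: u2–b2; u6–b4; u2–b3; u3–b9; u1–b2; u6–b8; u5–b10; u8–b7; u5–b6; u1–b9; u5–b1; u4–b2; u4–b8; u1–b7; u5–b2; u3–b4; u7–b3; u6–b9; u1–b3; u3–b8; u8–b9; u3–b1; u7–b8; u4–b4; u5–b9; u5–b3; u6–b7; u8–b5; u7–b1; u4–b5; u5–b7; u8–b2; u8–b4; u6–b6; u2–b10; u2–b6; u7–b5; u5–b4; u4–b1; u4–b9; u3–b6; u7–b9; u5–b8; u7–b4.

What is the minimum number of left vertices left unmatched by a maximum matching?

0

A valid assignment of size 8: u1-b2, u2-b3, u3-b6, u4-b4, u5-b1, u6-b8, u7-b5, u8-b7.
This saturates every left vertex, so 8 is the maximum.
That matches 8 of the 8, leaving 0 unmatched; no matching can do better.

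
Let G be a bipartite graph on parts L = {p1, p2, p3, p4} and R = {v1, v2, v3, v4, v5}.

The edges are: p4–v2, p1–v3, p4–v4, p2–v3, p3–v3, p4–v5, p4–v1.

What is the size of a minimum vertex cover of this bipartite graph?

2

The 2 edges p1–v3, p4–v2 form a matching, so any vertex cover needs at least 2 vertices (one per matched edge).
Conversely {p4, v3} meets every edge and has exactly 2 vertices, so 2 is optimal.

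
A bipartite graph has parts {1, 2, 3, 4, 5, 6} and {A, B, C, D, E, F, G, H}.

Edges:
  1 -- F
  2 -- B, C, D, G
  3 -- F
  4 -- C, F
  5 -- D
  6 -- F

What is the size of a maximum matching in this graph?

One maximum matching: 1→F, 2→B, 4→C, 5→D.
The set {1, 3, 6} has only 1 neighbour ({F}), so by Hall's theorem at most 4 of the 6 left vertices can be matched.

4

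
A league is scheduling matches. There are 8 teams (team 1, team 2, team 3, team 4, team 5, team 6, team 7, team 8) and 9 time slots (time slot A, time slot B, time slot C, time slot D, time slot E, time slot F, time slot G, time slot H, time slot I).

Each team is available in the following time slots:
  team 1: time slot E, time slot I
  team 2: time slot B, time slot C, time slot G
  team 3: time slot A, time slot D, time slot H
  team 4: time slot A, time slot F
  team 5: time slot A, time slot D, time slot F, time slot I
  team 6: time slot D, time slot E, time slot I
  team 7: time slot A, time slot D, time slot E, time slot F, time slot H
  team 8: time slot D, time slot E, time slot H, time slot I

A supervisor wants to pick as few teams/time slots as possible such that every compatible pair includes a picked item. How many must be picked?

A maximum matching has 7 edges (e.g. team 1–time slot I, team 2–time slot G, team 3–time slot H, team 4–time slot A, team 5–time slot F, team 6–time slot D, team 7–time slot E).
By König's theorem the minimum vertex cover has the same size. One such cover is {team 2, time slot A, time slot D, time slot E, time slot F, time slot H, time slot I}.

7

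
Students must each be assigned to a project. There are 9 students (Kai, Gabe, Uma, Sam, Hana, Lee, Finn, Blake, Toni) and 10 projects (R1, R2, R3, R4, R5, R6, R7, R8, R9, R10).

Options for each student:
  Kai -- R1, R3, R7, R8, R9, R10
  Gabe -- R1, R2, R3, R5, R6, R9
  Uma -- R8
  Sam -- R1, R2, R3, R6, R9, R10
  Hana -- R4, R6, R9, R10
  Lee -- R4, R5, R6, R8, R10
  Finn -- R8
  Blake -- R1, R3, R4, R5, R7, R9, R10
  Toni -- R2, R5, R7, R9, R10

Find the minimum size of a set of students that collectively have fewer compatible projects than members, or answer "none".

2

Take S = {Uma, Finn}. Its neighbourhood is {R8}, so |N(S)| = 1 < |S| = 2.
No single vertex violates Hall's condition since each has at least one neighbour, so 2 is the minimum.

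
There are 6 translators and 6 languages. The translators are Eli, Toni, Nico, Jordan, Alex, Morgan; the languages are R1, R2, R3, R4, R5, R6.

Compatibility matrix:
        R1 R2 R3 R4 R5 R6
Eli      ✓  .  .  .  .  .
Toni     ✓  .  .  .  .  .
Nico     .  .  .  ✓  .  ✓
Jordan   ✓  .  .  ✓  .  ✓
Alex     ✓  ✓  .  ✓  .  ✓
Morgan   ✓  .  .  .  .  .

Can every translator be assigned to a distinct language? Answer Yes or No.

The set {Eli, Toni, Morgan} has only 1 neighbour ({R1}), so by Hall's theorem at most 4 of the 6 translators can be matched.
Hence no matching covers every translator.

No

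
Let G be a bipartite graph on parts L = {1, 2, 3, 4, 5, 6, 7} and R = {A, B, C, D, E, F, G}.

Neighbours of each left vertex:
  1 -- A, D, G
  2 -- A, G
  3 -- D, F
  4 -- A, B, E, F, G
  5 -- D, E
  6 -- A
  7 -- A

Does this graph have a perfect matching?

The set {6, 7} has only 1 neighbour ({A}), so by Hall's theorem at most 6 of the 7 left vertices can be matched.
Hence no matching covers every left vertex.

No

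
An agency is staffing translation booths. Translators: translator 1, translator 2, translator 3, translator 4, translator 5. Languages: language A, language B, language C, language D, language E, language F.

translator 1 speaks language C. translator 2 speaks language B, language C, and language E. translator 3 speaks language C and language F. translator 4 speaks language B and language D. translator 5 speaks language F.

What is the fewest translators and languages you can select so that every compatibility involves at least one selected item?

4

A maximum matching has 4 edges (e.g. translator 1–language C, translator 2–language E, translator 3–language F, translator 4–language B).
By König's theorem the minimum vertex cover has the same size. One such cover is {translator 2, translator 4, language C, language F}.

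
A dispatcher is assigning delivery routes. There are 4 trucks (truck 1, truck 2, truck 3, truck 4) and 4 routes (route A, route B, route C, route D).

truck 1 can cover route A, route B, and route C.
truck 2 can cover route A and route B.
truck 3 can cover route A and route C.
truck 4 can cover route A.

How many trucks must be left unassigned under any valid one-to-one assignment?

A valid assignment of size 3: truck 1-route B, truck 2-route A, truck 3-route C.
The set {truck 1, truck 2, truck 3, truck 4} has only 3 neighbours ({route A, route B, route C}), so by Hall's theorem at most 3 of the 4 trucks can be matched.
That matches 3 of the 4, leaving 1 unmatched; no matching can do better.

1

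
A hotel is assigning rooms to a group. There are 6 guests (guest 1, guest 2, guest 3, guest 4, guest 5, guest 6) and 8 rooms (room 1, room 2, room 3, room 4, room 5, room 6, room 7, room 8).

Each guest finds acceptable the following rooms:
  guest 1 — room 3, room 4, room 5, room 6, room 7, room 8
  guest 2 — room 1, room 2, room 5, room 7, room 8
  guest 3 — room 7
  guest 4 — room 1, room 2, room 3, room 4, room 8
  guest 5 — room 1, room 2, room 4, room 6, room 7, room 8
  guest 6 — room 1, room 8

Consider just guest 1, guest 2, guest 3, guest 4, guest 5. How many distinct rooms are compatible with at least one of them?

8

The union of neighbours of {guest 1, guest 2, guest 3, guest 4, guest 5} is {room 1, room 2, room 3, room 4, room 5, room 6, room 7, room 8}, which has 8 elements.
Since |N(S)| = 8 ≥ |S| = 5, Hall's condition holds for this subset.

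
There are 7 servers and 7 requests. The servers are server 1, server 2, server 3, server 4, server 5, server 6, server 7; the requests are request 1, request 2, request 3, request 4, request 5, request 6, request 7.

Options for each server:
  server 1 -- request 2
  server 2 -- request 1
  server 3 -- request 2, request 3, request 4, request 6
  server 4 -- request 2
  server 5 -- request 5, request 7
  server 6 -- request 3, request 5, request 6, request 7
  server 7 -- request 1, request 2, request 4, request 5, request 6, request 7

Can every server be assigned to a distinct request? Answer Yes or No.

No

The set {server 1, server 4} has only 1 neighbour ({request 2}), so by Hall's theorem at most 6 of the 7 servers can be matched.
Hence no matching covers every server.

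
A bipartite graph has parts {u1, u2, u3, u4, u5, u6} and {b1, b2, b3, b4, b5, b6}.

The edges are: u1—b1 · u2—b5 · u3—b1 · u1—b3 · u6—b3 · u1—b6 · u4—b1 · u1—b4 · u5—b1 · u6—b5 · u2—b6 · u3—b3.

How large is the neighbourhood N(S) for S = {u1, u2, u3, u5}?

The union of neighbours of {u1, u2, u3, u5} is {b1, b3, b4, b5, b6}, which has 5 elements.
Since |N(S)| = 5 ≥ |S| = 4, Hall's condition holds for this subset.

5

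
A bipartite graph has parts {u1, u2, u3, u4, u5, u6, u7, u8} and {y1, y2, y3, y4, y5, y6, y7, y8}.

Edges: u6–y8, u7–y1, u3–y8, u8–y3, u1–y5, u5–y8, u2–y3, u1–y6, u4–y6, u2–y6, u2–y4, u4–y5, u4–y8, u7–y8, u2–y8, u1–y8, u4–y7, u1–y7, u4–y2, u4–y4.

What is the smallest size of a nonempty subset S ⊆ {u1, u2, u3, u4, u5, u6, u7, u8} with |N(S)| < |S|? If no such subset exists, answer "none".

Take S = {u3, u5}. Its neighbourhood is {y8}, so |N(S)| = 1 < |S| = 2.
No single vertex violates Hall's condition since each has at least one neighbour, so 2 is the minimum.

2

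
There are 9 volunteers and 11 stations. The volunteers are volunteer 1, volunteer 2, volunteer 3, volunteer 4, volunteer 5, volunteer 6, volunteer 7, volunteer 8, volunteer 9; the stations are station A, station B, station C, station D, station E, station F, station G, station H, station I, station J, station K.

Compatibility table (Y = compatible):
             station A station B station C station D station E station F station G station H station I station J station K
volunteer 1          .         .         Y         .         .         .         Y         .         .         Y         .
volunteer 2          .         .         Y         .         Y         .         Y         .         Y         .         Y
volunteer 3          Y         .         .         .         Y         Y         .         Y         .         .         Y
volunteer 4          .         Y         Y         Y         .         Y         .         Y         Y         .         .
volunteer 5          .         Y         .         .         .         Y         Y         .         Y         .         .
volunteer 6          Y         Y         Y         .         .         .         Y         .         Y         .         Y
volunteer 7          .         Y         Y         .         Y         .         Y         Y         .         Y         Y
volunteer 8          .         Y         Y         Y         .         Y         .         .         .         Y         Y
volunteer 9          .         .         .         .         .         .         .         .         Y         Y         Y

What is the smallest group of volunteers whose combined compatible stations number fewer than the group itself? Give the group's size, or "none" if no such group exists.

none

A matching saturating every volunteer exists, for instance volunteer 1→station J, volunteer 2→station C, volunteer 3→station H, volunteer 4→station I, volunteer 5→station B, volunteer 6→station A, volunteer 7→station G, volunteer 8→station F, volunteer 9→station K.
By Hall's marriage theorem, this means |N(S)| ≥ |S| for every subset S, so no violating subset exists.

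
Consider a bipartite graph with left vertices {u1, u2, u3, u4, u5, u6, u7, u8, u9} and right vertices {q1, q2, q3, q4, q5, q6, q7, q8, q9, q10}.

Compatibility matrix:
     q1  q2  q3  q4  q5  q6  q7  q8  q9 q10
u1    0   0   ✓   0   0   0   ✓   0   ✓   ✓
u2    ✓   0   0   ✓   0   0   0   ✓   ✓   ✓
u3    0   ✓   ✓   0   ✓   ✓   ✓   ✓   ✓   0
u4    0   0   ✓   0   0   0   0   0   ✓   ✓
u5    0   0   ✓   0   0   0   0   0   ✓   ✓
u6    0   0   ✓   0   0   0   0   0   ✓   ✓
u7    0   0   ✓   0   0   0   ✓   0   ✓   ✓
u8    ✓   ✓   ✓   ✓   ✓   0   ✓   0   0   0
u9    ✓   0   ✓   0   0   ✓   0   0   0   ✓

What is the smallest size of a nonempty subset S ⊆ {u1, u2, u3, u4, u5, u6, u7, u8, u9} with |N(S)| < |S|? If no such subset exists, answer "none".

Take S = {u1, u4, u5, u6, u7}. Its neighbourhood is {q3, q7, q9, q10}, so |N(S)| = 4 < |S| = 5.
Every subset of size less than 5 has at least as many neighbours as members, so 5 is the minimum.

5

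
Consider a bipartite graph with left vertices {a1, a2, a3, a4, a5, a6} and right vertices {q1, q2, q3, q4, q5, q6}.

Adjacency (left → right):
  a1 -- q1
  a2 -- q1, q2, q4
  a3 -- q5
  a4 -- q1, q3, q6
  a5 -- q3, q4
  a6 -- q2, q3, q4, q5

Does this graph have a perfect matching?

Yes

One maximum matching: a1-q1, a2-q4, a3-q5, a4-q6, a5-q3, a6-q2.
All 6 left vertices are covered.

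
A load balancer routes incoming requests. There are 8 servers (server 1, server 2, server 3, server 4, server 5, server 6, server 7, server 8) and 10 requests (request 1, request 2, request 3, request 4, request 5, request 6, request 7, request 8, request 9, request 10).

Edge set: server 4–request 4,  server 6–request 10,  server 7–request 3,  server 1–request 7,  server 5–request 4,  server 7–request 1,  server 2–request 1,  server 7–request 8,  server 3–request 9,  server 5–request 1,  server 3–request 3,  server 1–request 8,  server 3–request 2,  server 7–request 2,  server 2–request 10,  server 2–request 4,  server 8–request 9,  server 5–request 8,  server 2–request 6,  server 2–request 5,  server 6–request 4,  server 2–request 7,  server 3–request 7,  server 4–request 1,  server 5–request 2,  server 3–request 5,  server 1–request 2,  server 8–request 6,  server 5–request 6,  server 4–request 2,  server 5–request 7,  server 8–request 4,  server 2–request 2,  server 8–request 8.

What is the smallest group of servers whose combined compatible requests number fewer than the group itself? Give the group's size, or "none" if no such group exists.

A matching saturating every server exists, for instance server 1→request 8, server 2→request 4, server 3→request 7, server 4→request 2, server 5→request 6, server 6→request 10, server 7→request 3, server 8→request 9.
By Hall's marriage theorem, this means |N(S)| ≥ |S| for every subset S, so no violating subset exists.

none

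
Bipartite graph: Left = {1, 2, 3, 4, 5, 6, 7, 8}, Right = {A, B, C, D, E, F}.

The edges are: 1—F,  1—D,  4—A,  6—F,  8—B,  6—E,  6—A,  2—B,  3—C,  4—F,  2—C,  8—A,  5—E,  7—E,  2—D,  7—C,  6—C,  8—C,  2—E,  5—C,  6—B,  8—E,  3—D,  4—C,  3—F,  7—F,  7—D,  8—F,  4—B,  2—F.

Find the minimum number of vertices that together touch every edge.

A maximum matching has 6 edges (e.g. 1–D, 2–B, 3–C, 4–F, 5–E, 6–A).
By König's theorem the minimum vertex cover has the same size. One such cover is {A, B, C, D, E, F}.

6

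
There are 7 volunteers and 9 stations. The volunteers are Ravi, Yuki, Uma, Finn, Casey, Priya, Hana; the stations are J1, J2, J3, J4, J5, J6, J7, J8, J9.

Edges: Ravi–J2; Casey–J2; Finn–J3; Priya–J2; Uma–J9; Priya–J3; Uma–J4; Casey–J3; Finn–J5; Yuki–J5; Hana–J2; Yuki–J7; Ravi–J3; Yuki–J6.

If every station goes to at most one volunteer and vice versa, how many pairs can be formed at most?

5

A valid assignment of size 5: Ravi→J2, Yuki→J6, Uma→J9, Finn→J5, Casey→J3.
The set {Ravi, Casey, Priya, Hana} has only 2 neighbours ({J2, J3}), so by Hall's theorem at most 5 of the 7 volunteers can be matched.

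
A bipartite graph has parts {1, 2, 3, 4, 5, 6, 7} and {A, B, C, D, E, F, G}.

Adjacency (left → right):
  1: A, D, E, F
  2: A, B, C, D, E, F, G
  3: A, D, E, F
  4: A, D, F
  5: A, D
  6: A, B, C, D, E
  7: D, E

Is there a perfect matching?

No

The set {1, 3, 4, 5, 7} has only 4 neighbours ({A, D, E, F}), so by Hall's theorem at most 6 of the 7 left vertices can be matched.
Hence no matching covers every left vertex.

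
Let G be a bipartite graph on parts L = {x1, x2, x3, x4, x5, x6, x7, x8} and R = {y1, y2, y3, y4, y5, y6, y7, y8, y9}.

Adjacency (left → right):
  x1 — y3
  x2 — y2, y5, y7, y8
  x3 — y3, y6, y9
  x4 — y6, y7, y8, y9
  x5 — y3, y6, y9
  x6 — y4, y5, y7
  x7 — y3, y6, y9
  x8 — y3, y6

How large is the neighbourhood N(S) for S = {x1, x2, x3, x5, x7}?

7

The union of neighbours of {x1, x2, x3, x5, x7} is {y2, y3, y5, y6, y7, y8, y9}, which has 7 elements.
Since |N(S)| = 7 ≥ |S| = 5, Hall's condition holds for this subset.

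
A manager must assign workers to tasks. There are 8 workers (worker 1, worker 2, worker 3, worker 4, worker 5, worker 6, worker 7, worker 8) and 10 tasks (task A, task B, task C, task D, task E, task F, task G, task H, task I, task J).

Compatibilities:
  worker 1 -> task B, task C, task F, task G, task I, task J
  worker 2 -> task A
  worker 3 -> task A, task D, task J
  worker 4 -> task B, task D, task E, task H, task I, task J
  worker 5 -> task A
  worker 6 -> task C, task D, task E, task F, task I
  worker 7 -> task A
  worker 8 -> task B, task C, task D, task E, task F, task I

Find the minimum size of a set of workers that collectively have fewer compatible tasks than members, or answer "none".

Take S = {worker 2, worker 5}. Its neighbourhood is {task A}, so |N(S)| = 1 < |S| = 2.
No single vertex violates Hall's condition since each has at least one neighbour, so 2 is the minimum.

2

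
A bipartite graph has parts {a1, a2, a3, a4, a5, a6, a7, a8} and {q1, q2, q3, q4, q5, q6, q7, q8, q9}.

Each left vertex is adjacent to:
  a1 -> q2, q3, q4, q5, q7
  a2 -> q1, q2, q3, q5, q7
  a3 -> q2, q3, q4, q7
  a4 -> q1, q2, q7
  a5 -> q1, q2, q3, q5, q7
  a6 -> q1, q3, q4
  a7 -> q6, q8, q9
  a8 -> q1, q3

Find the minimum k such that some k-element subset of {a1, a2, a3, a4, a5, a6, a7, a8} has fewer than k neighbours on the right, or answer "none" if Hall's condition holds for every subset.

Take S = {a1, a2, a3, a4, a5, a6, a8}. Its neighbourhood is {q1, q2, q3, q4, q5, q7}, so |N(S)| = 6 < |S| = 7.
Every subset of size less than 7 has at least as many neighbours as members, so 7 is the minimum.

7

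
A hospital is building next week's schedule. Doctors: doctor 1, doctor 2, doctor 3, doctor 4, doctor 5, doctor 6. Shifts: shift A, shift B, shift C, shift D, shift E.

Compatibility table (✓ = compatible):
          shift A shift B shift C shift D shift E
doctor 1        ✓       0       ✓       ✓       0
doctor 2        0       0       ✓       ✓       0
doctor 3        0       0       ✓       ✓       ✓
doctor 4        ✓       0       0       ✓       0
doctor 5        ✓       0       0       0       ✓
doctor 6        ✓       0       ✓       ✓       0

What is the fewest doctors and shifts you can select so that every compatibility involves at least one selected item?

4

{shift A, shift C, shift D, shift E} is a vertex cover of size 4: every edge has an endpoint in this set.
No smaller cover exists because doctor 1–shift D, doctor 2–shift C, doctor 3–shift E, doctor 4–shift A is a matching of size 4, and a cover must include an endpoint of each of these disjoint edges (König's theorem).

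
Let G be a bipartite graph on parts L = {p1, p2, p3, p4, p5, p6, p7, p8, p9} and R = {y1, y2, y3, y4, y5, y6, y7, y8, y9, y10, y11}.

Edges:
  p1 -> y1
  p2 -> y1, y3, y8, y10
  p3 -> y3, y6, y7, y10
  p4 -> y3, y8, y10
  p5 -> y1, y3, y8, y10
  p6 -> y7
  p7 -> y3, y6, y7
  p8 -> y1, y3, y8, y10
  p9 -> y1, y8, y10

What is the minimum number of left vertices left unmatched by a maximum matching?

3

A valid assignment of size 6: p1-y1, p2-y8, p3-y6, p4-y10, p5-y3, p6-y7.
The set {p1, p2, p3, p4, p5, p6, p7, p8, p9} has only 6 neighbours ({y1, y10, y3, y6, y7, y8}), so by Hall's theorem at most 6 of the 9 left vertices can be matched.
That matches 6 of the 9, leaving 3 unmatched; no matching can do better.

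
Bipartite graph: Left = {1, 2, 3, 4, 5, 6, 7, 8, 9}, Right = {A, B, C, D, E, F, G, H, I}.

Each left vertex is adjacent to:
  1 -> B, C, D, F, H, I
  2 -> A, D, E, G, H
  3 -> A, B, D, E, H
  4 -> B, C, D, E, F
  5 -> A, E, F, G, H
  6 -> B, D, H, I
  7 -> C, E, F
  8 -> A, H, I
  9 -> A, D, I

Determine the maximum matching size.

9

For example, pair 1-F, 2-G, 3-E, 4-B, 5-H, 6-D, 7-C, 8-A, 9-I.
This saturates every left vertex, so 9 is the maximum.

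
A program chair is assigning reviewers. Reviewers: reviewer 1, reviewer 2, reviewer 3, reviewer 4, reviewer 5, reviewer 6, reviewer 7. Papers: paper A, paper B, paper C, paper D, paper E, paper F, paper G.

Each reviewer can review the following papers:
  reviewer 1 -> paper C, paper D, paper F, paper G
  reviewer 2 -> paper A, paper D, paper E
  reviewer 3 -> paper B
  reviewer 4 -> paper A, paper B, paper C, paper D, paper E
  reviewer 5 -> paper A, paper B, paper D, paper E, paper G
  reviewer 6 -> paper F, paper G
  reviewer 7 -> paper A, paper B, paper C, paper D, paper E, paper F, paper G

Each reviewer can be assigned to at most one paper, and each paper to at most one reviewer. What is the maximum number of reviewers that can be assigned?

7

For example, pair reviewer 1→paper D, reviewer 2→paper A, reviewer 3→paper B, reviewer 4→paper C, reviewer 5→paper E, reviewer 6→paper F, reviewer 7→paper G.
This saturates every reviewer, so 7 is the maximum.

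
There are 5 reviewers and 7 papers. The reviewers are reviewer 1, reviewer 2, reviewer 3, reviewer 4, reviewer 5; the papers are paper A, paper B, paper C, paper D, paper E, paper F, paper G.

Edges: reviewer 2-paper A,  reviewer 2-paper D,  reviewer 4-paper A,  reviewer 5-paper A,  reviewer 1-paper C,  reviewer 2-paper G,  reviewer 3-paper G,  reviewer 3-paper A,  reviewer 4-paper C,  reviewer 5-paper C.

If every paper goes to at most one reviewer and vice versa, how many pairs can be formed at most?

4

For example, pair reviewer 1–paper C, reviewer 2–paper D, reviewer 3–paper G, reviewer 4–paper A.
The set {reviewer 1, reviewer 4, reviewer 5} has only 2 neighbours ({paper A, paper C}), so by Hall's theorem at most 4 of the 5 reviewers can be matched.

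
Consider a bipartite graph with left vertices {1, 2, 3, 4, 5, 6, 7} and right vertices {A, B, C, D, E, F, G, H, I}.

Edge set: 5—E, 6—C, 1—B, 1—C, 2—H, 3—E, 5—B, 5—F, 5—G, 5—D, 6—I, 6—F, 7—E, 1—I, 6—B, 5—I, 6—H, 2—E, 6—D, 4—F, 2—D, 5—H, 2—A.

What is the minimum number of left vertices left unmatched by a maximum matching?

1

One maximum matching: 1→B, 2→D, 3→E, 4→F, 5→G, 6→H.
The set {3, 7} has only 1 neighbour ({E}), so by Hall's theorem at most 6 of the 7 left vertices can be matched.
That matches 6 of the 7, leaving 1 unmatched; no matching can do better.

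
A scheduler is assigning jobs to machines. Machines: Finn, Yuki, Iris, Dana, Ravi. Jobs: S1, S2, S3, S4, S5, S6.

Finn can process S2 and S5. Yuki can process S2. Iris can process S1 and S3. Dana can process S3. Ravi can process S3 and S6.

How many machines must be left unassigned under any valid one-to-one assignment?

For example, pair Finn→S5, Yuki→S2, Iris→S1, Dana→S3, Ravi→S6.
All 5 machines are matched, so no larger matching exists.
That matches 5 of the 5, leaving 0 unmatched; no matching can do better.

0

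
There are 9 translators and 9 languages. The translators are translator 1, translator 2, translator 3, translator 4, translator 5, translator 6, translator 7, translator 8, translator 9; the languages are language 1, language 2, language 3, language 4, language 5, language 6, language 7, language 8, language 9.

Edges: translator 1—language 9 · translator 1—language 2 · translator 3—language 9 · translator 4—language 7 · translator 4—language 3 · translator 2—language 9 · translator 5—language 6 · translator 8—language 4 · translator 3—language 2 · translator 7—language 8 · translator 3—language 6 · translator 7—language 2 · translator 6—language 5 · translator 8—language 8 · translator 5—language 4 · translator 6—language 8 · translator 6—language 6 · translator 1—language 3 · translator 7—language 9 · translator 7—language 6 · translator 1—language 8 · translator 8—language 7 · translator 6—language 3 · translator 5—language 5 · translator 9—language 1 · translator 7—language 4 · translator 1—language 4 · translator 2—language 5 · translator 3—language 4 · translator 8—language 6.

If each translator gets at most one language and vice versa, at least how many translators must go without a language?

0

A valid assignment of size 9: translator 1→language 8, translator 2→language 5, translator 3→language 9, translator 4→language 3, translator 5→language 4, translator 6→language 6, translator 7→language 2, translator 8→language 7, translator 9→language 1.
All 9 translators are matched, so no larger matching exists.
That matches 9 of the 9, leaving 0 unmatched; no matching can do better.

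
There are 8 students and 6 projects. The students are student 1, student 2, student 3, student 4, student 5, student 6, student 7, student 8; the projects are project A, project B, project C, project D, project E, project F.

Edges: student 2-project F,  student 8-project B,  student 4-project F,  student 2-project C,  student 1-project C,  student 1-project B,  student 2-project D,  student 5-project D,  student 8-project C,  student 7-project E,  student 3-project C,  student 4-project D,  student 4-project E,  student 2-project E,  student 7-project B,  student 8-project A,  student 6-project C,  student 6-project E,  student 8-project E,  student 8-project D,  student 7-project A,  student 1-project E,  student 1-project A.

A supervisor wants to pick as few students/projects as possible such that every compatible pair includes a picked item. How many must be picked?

6

A maximum matching has 6 edges (e.g. student 1–project B, student 2–project F, student 3–project C, student 4–project E, student 5–project D, student 7–project A).
By König's theorem the minimum vertex cover has the same size. One such cover is {project A, project B, project C, project D, project E, project F}.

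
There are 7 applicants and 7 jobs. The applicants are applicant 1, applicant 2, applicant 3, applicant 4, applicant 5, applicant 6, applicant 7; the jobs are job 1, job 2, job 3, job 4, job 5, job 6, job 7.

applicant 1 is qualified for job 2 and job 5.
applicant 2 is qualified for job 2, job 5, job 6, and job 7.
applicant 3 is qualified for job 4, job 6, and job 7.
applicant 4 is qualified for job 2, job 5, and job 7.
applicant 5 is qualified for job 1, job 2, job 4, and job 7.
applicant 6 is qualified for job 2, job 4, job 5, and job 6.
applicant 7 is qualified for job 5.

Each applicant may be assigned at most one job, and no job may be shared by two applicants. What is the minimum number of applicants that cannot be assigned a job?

One maximum matching: applicant 1→job 5, applicant 2→job 6, applicant 3→job 4, applicant 4→job 7, applicant 5→job 1, applicant 6→job 2.
The set {applicant 1, applicant 2, applicant 3, applicant 4, applicant 6, applicant 7} has only 5 neighbours ({job 2, job 4, job 5, job 6, job 7}), so by Hall's theorem at most 6 of the 7 applicants can be matched.
That matches 6 of the 7, leaving 1 unmatched; no matching can do better.

1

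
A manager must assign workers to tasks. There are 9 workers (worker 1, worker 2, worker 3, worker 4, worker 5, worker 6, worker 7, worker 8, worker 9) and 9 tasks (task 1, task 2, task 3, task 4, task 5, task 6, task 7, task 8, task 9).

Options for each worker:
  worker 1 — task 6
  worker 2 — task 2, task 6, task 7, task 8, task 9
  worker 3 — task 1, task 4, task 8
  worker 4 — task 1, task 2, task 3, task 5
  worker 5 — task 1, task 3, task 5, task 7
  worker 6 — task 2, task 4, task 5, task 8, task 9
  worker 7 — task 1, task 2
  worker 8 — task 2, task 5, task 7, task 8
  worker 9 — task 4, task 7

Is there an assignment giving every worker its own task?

Yes

One maximum matching: worker 1–task 6, worker 2–task 8, worker 3–task 4, worker 4–task 5, worker 5–task 3, worker 6–task 9, worker 7–task 1, worker 8–task 2, worker 9–task 7.
All 9 workers are covered.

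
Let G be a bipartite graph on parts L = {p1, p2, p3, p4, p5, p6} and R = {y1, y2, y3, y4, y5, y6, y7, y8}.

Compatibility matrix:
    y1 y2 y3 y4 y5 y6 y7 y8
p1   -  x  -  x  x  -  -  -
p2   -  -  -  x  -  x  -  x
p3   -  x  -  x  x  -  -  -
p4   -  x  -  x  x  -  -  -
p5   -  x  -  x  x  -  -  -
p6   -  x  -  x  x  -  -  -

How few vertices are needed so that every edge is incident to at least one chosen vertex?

4

A maximum matching has 4 edges (e.g. p1–y4, p2–y8, p3–y5, p4–y2).
By König's theorem the minimum vertex cover has the same size. One such cover is {p2, y2, y4, y5}.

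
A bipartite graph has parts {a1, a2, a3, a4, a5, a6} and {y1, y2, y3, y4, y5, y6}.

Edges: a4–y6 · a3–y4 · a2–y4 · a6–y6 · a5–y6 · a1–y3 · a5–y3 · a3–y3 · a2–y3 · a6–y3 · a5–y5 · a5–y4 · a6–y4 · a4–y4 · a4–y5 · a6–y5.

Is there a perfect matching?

The set {a1, a2, a3, a4, a5, a6} has only 4 neighbours ({y3, y4, y5, y6}), so by Hall's theorem at most 4 of the 6 left vertices can be matched.
Hence no matching covers every left vertex.

No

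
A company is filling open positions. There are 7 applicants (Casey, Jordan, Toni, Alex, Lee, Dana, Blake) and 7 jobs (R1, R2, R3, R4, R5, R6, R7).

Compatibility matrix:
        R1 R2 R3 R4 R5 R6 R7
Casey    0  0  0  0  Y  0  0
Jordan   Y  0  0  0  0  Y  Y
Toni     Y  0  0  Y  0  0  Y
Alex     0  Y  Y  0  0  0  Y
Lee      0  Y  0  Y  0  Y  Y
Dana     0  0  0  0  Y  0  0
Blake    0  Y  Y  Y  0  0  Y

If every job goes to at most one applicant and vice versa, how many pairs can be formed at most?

6

A valid assignment of size 6: Casey-R5, Jordan-R6, Toni-R1, Alex-R3, Lee-R4, Blake-R7.
The set {Casey, Dana} has only 1 neighbour ({R5}), so by Hall's theorem at most 6 of the 7 applicants can be matched.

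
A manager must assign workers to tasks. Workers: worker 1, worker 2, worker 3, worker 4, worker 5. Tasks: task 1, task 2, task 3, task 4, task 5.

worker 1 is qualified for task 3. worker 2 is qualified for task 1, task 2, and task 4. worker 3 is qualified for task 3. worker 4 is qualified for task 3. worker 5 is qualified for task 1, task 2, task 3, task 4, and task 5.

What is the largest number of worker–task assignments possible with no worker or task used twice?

A valid assignment of size 3: worker 1–task 3, worker 2–task 2, worker 5–task 4.
The set {worker 1, worker 3, worker 4} has only 1 neighbour ({task 3}), so by Hall's theorem at most 3 of the 5 workers can be matched.

3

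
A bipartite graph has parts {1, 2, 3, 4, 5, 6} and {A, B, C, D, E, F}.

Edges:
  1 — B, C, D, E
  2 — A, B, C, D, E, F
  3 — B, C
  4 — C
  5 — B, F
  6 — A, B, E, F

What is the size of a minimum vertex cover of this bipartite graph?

6

The 6 edges 1–D, 2–A, 3–B, 4–C, 5–F, 6–E form a matching, so any vertex cover needs at least 6 vertices (one per matched edge).
Conversely {1, 2, 3, 4, 5, 6} meets every edge and has exactly 6 vertices, so 6 is optimal.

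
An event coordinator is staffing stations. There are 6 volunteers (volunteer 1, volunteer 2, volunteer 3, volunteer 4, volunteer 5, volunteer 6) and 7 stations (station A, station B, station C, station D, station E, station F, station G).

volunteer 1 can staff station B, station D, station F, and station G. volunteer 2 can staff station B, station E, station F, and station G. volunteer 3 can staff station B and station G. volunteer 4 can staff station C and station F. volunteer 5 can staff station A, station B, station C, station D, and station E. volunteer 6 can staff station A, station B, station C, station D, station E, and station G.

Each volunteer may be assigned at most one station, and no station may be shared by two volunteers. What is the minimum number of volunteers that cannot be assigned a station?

For example, pair volunteer 1–station D, volunteer 2–station E, volunteer 3–station G, volunteer 4–station F, volunteer 5–station C, volunteer 6–station B.
All 6 volunteers are matched, so no larger matching exists.
That matches 6 of the 6, leaving 0 unmatched; no matching can do better.

0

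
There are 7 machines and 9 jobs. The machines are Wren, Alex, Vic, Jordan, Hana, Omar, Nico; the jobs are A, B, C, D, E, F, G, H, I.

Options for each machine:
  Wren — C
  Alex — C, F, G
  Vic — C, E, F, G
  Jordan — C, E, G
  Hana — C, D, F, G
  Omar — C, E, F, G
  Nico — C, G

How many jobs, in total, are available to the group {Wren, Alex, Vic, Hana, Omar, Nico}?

5

The union of neighbours of {Wren, Alex, Vic, Hana, Omar, Nico} is {C, D, E, F, G}, which has 5 elements.
Since |N(S)| = 5 < |S| = 6, Hall's condition fails for this subset.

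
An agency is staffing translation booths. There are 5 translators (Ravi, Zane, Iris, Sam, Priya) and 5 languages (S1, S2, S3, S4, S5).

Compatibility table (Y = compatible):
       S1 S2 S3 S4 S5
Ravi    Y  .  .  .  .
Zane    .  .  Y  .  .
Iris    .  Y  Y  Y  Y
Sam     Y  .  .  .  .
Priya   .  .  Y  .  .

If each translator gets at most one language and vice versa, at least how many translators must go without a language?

2

A valid assignment of size 3: Ravi→S1, Zane→S3, Iris→S2.
The set {Ravi, Zane, Sam, Priya} has only 2 neighbours ({S1, S3}), so by Hall's theorem at most 3 of the 5 translators can be matched.
That matches 3 of the 5, leaving 2 unmatched; no matching can do better.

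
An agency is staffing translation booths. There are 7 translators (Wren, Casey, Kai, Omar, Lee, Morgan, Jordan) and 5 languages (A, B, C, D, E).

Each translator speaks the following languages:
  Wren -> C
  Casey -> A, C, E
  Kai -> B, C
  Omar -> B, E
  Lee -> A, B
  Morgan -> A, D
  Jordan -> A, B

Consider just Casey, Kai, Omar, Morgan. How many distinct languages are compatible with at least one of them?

The union of neighbours of {Casey, Kai, Omar, Morgan} is {A, B, C, D, E}, which has 5 elements.
Since |N(S)| = 5 ≥ |S| = 4, Hall's condition holds for this subset.

5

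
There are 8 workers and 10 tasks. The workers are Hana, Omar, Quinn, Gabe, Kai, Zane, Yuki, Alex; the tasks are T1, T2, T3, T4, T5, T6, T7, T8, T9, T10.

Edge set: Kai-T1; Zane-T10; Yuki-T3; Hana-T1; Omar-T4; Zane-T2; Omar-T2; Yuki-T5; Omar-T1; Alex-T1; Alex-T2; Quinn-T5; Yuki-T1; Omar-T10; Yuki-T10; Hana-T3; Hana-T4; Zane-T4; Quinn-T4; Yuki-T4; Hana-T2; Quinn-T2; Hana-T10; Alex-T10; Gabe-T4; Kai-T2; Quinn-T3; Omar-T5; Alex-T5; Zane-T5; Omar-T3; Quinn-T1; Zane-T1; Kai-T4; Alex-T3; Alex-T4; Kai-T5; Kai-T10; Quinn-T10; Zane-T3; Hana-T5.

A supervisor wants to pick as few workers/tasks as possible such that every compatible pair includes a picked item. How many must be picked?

6

A maximum matching has 6 edges (e.g. Hana–T2, Omar–T3, Quinn–T1, Gabe–T4, Kai–T5, Zane–T10).
By König's theorem the minimum vertex cover has the same size. One such cover is {T1, T2, T3, T4, T5, T10}.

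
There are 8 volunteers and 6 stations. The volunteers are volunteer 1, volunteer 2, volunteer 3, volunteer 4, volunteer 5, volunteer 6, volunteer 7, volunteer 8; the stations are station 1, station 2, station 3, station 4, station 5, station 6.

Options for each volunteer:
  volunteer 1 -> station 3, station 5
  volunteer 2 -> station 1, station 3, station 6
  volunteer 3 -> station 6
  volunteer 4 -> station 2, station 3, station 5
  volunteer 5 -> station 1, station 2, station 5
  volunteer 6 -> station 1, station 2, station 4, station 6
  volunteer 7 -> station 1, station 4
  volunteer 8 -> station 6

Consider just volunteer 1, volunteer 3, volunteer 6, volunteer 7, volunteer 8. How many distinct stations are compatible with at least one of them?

The union of neighbours of {volunteer 1, volunteer 3, volunteer 6, volunteer 7, volunteer 8} is {station 1, station 2, station 3, station 4, station 5, station 6}, which has 6 elements.
Since |N(S)| = 6 ≥ |S| = 5, Hall's condition holds for this subset.

6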